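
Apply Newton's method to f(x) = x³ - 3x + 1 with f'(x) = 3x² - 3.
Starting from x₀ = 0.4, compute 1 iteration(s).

f(x) = x³ - 3x + 1
f'(x) = 3x² - 3
x₀ = 0.4

Newton-Raphson formula: x_{n+1} = x_n - f(x_n)/f'(x_n)

Iteration 1:
  f(0.400000) = -0.136000
  f'(0.400000) = -2.520000
  x_1 = 0.400000 - (-0.136000)/(-2.520000) = 0.346032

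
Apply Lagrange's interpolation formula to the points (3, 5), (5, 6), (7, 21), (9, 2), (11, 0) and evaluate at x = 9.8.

Lagrange interpolation formula:
P(x) = Σ yᵢ × Lᵢ(x)
where Lᵢ(x) = Π_{j≠i} (x - xⱼ)/(xᵢ - xⱼ)

L_0(9.8) = (9.8 - 5)/(3 - 5) × (9.8 - 7)/(3 - 7) × (9.8 - 9)/(3 - 9) × (9.8 - 11)/(3 - 11) = -0.033600
L_1(9.8) = (9.8 - 3)/(5 - 3) × (9.8 - 7)/(5 - 7) × (9.8 - 9)/(5 - 9) × (9.8 - 11)/(5 - 11) = 0.190400
L_2(9.8) = (9.8 - 3)/(7 - 3) × (9.8 - 5)/(7 - 5) × (9.8 - 9)/(7 - 9) × (9.8 - 11)/(7 - 11) = -0.489600
L_3(9.8) = (9.8 - 3)/(9 - 3) × (9.8 - 5)/(9 - 5) × (9.8 - 7)/(9 - 7) × (9.8 - 11)/(9 - 11) = 1.142400
L_4(9.8) = (9.8 - 3)/(11 - 3) × (9.8 - 5)/(11 - 5) × (9.8 - 7)/(11 - 7) × (9.8 - 9)/(11 - 9) = 0.190400

P(9.8) = 5×L_0(9.8) + 6×L_1(9.8) + 21×L_2(9.8) + 2×L_3(9.8) + 0×L_4(9.8)
P(9.8) = -7.022400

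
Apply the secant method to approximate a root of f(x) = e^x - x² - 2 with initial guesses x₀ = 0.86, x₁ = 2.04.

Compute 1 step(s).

f(x) = e^x - x² - 2
x₀ = 0.86, x₁ = 2.04

Secant formula: x_{n+1} = x_n - f(x_n)(x_n - x_{n-1})/(f(x_n) - f(x_{n-1}))

Iteration 1:
  f(0.860000) = -0.376439
  f(2.040000) = 1.529009
  x_2 = 2.040000 - 1.529009×(2.040000 - 0.860000)/(1.529009 - (-0.376439))
       = 1.093120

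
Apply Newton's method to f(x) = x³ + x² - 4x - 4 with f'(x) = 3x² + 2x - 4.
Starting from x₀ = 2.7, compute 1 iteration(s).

f(x) = x³ + x² - 4x - 4
f'(x) = 3x² + 2x - 4
x₀ = 2.7

Newton-Raphson formula: x_{n+1} = x_n - f(x_n)/f'(x_n)

Iteration 1:
  f(2.700000) = 12.173000
  f'(2.700000) = 23.270000
  x_1 = 2.700000 - 12.173000/23.270000 = 2.176880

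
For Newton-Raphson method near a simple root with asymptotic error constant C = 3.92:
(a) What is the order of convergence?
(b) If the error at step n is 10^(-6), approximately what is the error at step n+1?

(a) Newton-Raphson has quadratic (order 2) convergence near simple roots.
    This means |e_{n+1}| ≈ C|e_n|².

(b) With |e_n| = 10^(-6) and C = 3.92:
    |e_{n+1}| ≈ 3.92 × (10^(-6))² = 3.92 × 10^(-12)

(a) 2 (quadratic); (b) |e_{n+1}| ≈ 3.920e-12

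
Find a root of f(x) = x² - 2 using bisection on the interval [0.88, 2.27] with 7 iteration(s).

f(x) = x² - 2
Initial interval: [0.88, 2.27]

Iteration 1:
  c_1 = (0.880000 + 2.270000)/2 = 1.575000
  f(c_1) = f(1.575000) = 0.480625
  f(a) × f(c) < 0, new interval: [0.880000, 1.575000]
Iteration 2:
  c_2 = (0.880000 + 1.575000)/2 = 1.227500
  f(c_2) = f(1.227500) = -0.493244
  f(a) × f(c) ≥ 0, new interval: [1.227500, 1.575000]
Iteration 3:
  c_3 = (1.227500 + 1.575000)/2 = 1.401250
  f(c_3) = f(1.401250) = -0.036498
  f(a) × f(c) ≥ 0, new interval: [1.401250, 1.575000]
Iteration 4:
  c_4 = (1.401250 + 1.575000)/2 = 1.488125
  f(c_4) = f(1.488125) = 0.214516
  f(a) × f(c) < 0, new interval: [1.401250, 1.488125]
Iteration 5:
  c_5 = (1.401250 + 1.488125)/2 = 1.444688
  f(c_5) = f(1.444688) = 0.087122
  f(a) × f(c) < 0, new interval: [1.401250, 1.444688]
Iteration 6:
  c_6 = (1.401250 + 1.444688)/2 = 1.422969
  f(c_6) = f(1.422969) = 0.024840
  f(a) × f(c) < 0, new interval: [1.401250, 1.422969]
Iteration 7:
  c_7 = (1.401250 + 1.422969)/2 = 1.412109
  f(c_7) = f(1.412109) = -0.005947
  f(a) × f(c) ≥ 0, new interval: [1.412109, 1.422969]

After 7 iteration(s), the approximation is c_7 = 1.412109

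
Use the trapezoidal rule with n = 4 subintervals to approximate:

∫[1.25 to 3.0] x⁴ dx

f(x) = x⁴
a = 1.25, b = 3.0, n = 4
h = (b - a)/n = 0.437500

Trapezoidal rule: (h/2)[f(x₀) + 2f(x₁) + 2f(x₂) + ... + f(xₙ)]

x_0 = 1.2500, f(x_0) = 2.441406, coefficient = 1
x_1 = 1.6875, f(x_1) = 8.109146, coefficient = 2
x_2 = 2.1250, f(x_2) = 20.390869, coefficient = 2
x_3 = 2.5625, f(x_3) = 43.117691, coefficient = 2
x_4 = 3.0000, f(x_4) = 81.000000, coefficient = 1

I ≈ (0.437500/2) × 226.676819 = 49.585554
Exact value: 47.989648
Error: 1.595906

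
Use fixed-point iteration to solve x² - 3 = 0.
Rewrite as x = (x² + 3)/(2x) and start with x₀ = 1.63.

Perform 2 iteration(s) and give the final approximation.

Equation: x² - 3 = 0
Fixed-point form: x = (x² + 3)/(2x)
x₀ = 1.63

x_1 = g(1.630000) = 1.735245
x_2 = g(1.735245) = 1.732054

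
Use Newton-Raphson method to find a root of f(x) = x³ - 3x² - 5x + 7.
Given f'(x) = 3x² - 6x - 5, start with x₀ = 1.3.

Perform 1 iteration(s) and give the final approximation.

f(x) = x³ - 3x² - 5x + 7
f'(x) = 3x² - 6x - 5
x₀ = 1.3

Newton-Raphson formula: x_{n+1} = x_n - f(x_n)/f'(x_n)

Iteration 1:
  f(1.300000) = -2.373000
  f'(1.300000) = -7.730000
  x_1 = 1.300000 - (-2.373000)/(-7.730000) = 0.993014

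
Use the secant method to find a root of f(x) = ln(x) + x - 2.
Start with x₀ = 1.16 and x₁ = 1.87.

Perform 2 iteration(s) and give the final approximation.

f(x) = ln(x) + x - 2
x₀ = 1.16, x₁ = 1.87

Secant formula: x_{n+1} = x_n - f(x_n)(x_n - x_{n-1})/(f(x_n) - f(x_{n-1}))

Iteration 1:
  f(1.160000) = -0.691580
  f(1.870000) = 0.495938
  x_2 = 1.870000 - 0.495938×(1.870000 - 1.160000)/(0.495938 - (-0.691580))
       = 1.573486
Iteration 2:
  f(1.870000) = 0.495938
  f(1.573486) = 0.026779
  x_3 = 1.573486 - 0.026779×(1.573486 - 1.870000)/(0.026779 - 0.495938)
       = 1.556561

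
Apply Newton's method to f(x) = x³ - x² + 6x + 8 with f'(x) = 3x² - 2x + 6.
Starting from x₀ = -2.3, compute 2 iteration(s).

f(x) = x³ - x² + 6x + 8
f'(x) = 3x² - 2x + 6
x₀ = -2.3

Newton-Raphson formula: x_{n+1} = x_n - f(x_n)/f'(x_n)

Iteration 1:
  f(-2.300000) = -23.257000
  f'(-2.300000) = 26.470000
  x_1 = -2.300000 - (-23.257000)/26.470000 = -1.421383
Iteration 2:
  f(-1.421383) = -5.420285
  f'(-1.421383) = 14.903752
  x_2 = -1.421383 - (-5.420285)/14.903752 = -1.057697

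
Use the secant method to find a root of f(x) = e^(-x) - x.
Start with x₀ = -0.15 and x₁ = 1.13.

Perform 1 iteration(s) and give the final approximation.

f(x) = e^(-x) - x
x₀ = -0.15, x₁ = 1.13

Secant formula: x_{n+1} = x_n - f(x_n)(x_n - x_{n-1})/(f(x_n) - f(x_{n-1}))

Iteration 1:
  f(-0.150000) = 1.311834
  f(1.130000) = -0.806967
  x_2 = 1.130000 - (-0.806967)×(1.130000 - (-0.150000))/(-0.806967 - 1.311834)
       = 0.642499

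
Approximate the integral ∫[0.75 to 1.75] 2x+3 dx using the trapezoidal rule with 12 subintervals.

f(x) = 2x+3
a = 0.75, b = 1.75, n = 12
h = (b - a)/n = 0.083333

Trapezoidal rule: (h/2)[f(x₀) + 2f(x₁) + 2f(x₂) + ... + f(xₙ)]

x_0 = 0.7500, f(x_0) = 4.500000, coefficient = 1
x_1 = 0.8333, f(x_1) = 4.666667, coefficient = 2
x_2 = 0.9167, f(x_2) = 4.833333, coefficient = 2
x_3 = 1.0000, f(x_3) = 5.000000, coefficient = 2
x_4 = 1.0833, f(x_4) = 5.166667, coefficient = 2
x_5 = 1.1667, f(x_5) = 5.333333, coefficient = 2
x_6 = 1.2500, f(x_6) = 5.500000, coefficient = 2
x_7 = 1.3333, f(x_7) = 5.666667, coefficient = 2
x_8 = 1.4167, f(x_8) = 5.833333, coefficient = 2
x_9 = 1.5000, f(x_9) = 6.000000, coefficient = 2
x_10 = 1.5833, f(x_10) = 6.166667, coefficient = 2
x_11 = 1.6667, f(x_11) = 6.333333, coefficient = 2
x_12 = 1.7500, f(x_12) = 6.500000, coefficient = 1

I ≈ (0.083333/2) × 132.000000 = 5.500000
Exact value: 5.500000
Error: 0.000000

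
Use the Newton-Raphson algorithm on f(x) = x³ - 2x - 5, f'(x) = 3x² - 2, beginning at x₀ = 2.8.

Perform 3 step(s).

f(x) = x³ - 2x - 5
f'(x) = 3x² - 2
x₀ = 2.8

Newton-Raphson formula: x_{n+1} = x_n - f(x_n)/f'(x_n)

Iteration 1:
  f(2.800000) = 11.352000
  f'(2.800000) = 21.520000
  x_1 = 2.800000 - 11.352000/21.520000 = 2.272491
Iteration 2:
  f(2.272491) = 2.190647
  f'(2.272491) = 13.492642
  x_2 = 2.272491 - 2.190647/13.492642 = 2.110132
Iteration 3:
  f(2.110132) = 0.175431
  f'(2.110132) = 11.357972
  x_3 = 2.110132 - 0.175431/11.357972 = 2.094686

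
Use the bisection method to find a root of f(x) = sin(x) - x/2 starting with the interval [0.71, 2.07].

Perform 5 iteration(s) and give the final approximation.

f(x) = sin(x) - x/2
Initial interval: [0.71, 2.07]

Iteration 1:
  c_1 = (0.710000 + 2.070000)/2 = 1.390000
  f(c_1) = f(1.390000) = 0.288701
  f(a) × f(c) ≥ 0, new interval: [1.390000, 2.070000]
Iteration 2:
  c_2 = (1.390000 + 2.070000)/2 = 1.730000
  f(c_2) = f(1.730000) = 0.122354
  f(a) × f(c) ≥ 0, new interval: [1.730000, 2.070000]
Iteration 3:
  c_3 = (1.730000 + 2.070000)/2 = 1.900000
  f(c_3) = f(1.900000) = -0.003700
  f(a) × f(c) < 0, new interval: [1.730000, 1.900000]
Iteration 4:
  c_4 = (1.730000 + 1.900000)/2 = 1.815000
  f(c_4) = f(1.815000) = 0.062830
  f(a) × f(c) ≥ 0, new interval: [1.815000, 1.900000]
Iteration 5:
  c_5 = (1.815000 + 1.900000)/2 = 1.857500
  f(c_5) = f(1.857500) = 0.030431
  f(a) × f(c) ≥ 0, new interval: [1.857500, 1.900000]

After 5 iteration(s), the approximation is c_5 = 1.857500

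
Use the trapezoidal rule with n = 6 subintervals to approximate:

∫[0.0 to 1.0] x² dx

f(x) = x²
a = 0.0, b = 1.0, n = 6
h = (b - a)/n = 0.166667

Trapezoidal rule: (h/2)[f(x₀) + 2f(x₁) + 2f(x₂) + ... + f(xₙ)]

x_0 = 0.0000, f(x_0) = 0.000000, coefficient = 1
x_1 = 0.1667, f(x_1) = 0.027778, coefficient = 2
x_2 = 0.3333, f(x_2) = 0.111111, coefficient = 2
x_3 = 0.5000, f(x_3) = 0.250000, coefficient = 2
x_4 = 0.6667, f(x_4) = 0.444444, coefficient = 2
x_5 = 0.8333, f(x_5) = 0.694444, coefficient = 2
x_6 = 1.0000, f(x_6) = 1.000000, coefficient = 1

I ≈ (0.166667/2) × 4.055556 = 0.337963
Exact value: 0.333333
Error: 0.004630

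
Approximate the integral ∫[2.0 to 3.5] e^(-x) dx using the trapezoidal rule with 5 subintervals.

f(x) = e^(-x)
a = 2.0, b = 3.5, n = 5
h = (b - a)/n = 0.300000

Trapezoidal rule: (h/2)[f(x₀) + 2f(x₁) + 2f(x₂) + ... + f(xₙ)]

x_0 = 2.0000, f(x_0) = 0.135335, coefficient = 1
x_1 = 2.3000, f(x_1) = 0.100259, coefficient = 2
x_2 = 2.6000, f(x_2) = 0.074274, coefficient = 2
x_3 = 2.9000, f(x_3) = 0.055023, coefficient = 2
x_4 = 3.2000, f(x_4) = 0.040762, coefficient = 2
x_5 = 3.5000, f(x_5) = 0.030197, coefficient = 1

I ≈ (0.300000/2) × 0.706168 = 0.105925
Exact value: 0.105138
Error: 0.000787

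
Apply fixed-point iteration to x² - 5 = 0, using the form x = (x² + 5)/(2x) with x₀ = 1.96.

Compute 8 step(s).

Equation: x² - 5 = 0
Fixed-point form: x = (x² + 5)/(2x)
x₀ = 1.96

x_1 = g(1.960000) = 2.255510
x_2 = g(2.255510) = 2.236152
x_3 = g(2.236152) = 2.236068
x_4 = g(2.236068) = 2.236068
x_5 = g(2.236068) = 2.236068
x_6 = g(2.236068) = 2.236068
x_7 = g(2.236068) = 2.236068
x_8 = g(2.236068) = 2.236068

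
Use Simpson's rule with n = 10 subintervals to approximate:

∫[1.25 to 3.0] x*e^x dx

f(x) = x*e^x
a = 1.25, b = 3.0, n = 10
h = (b - a)/n = 0.175000

Simpson's rule: (h/3)[f(x₀) + 4f(x₁) + 2f(x₂) + ... + f(xₙ)]

x_0 = 1.2500, f(x_0) = 4.362929, coefficient = 1
x_1 = 1.4250, f(x_1) = 5.924947, coefficient = 4
x_2 = 1.6000, f(x_2) = 7.924852, coefficient = 2
x_3 = 1.7750, f(x_3) = 10.472999, coefficient = 4
x_4 = 1.9500, f(x_4) = 13.705941, coefficient = 2
x_5 = 2.1250, f(x_5) = 17.792407, coefficient = 4
x_6 = 2.3000, f(x_6) = 22.940620, coefficient = 2
x_7 = 2.4750, f(x_7) = 29.407225, coefficient = 4
x_8 = 2.6500, f(x_8) = 37.508202, coefficient = 2
x_9 = 2.8250, f(x_9) = 47.632170, coefficient = 4
x_10 = 3.0000, f(x_10) = 60.256611, coefficient = 1

I ≈ (0.175000/3) × 673.697762 = 39.299036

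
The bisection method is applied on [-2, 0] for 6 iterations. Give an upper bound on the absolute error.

Bisection error bound: |error| ≤ (b-a)/2^n
|error| ≤ (0 - (-2))/2^6 = 2/2^6
|error| ≤ 0.0312500000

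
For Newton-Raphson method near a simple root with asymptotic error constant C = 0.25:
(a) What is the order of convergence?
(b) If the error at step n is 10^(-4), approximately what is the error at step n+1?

(a) Newton-Raphson has quadratic (order 2) convergence near simple roots.
    This means |e_{n+1}| ≈ C|e_n|².

(b) With |e_n| = 10^(-4) and C = 0.25:
    |e_{n+1}| ≈ 0.25 × (10^(-4))² = 0.25 × 10^(-8)

(a) 2 (quadratic); (b) |e_{n+1}| ≈ 2.500e-09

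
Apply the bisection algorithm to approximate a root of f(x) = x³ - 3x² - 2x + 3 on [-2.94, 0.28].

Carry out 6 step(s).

f(x) = x³ - 3x² - 2x + 3
Initial interval: [-2.94, 0.28]

Iteration 1:
  c_1 = (-2.940000 + 0.280000)/2 = -1.330000
  f(c_1) = f(-1.330000) = -1.999337
  f(a) × f(c) ≥ 0, new interval: [-1.330000, 0.280000]
Iteration 2:
  c_2 = (-1.330000 + 0.280000)/2 = -0.525000
  f(c_2) = f(-0.525000) = 3.078422
  f(a) × f(c) < 0, new interval: [-1.330000, -0.525000]
Iteration 3:
  c_3 = (-1.330000 + (-0.525000))/2 = -0.927500
  f(c_3) = f(-0.927500) = 1.476344
  f(a) × f(c) < 0, new interval: [-1.330000, -0.927500]
Iteration 4:
  c_4 = (-1.330000 + (-0.927500))/2 = -1.128750
  f(c_4) = f(-1.128750) = -0.002844
  f(a) × f(c) ≥ 0, new interval: [-1.128750, -0.927500]
Iteration 5:
  c_5 = (-1.128750 + (-0.927500))/2 = -1.028125
  f(c_5) = f(-1.028125) = 0.798357
  f(a) × f(c) < 0, new interval: [-1.128750, -1.028125]
Iteration 6:
  c_6 = (-1.128750 + (-1.028125))/2 = -1.078438
  f(c_6) = f(-1.078438) = 0.413540
  f(a) × f(c) < 0, new interval: [-1.128750, -1.078438]

After 6 iteration(s), the approximation is c_6 = -1.078438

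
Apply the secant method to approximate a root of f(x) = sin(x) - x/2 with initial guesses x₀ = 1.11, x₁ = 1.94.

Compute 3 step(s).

f(x) = sin(x) - x/2
x₀ = 1.11, x₁ = 1.94

Secant formula: x_{n+1} = x_n - f(x_n)(x_n - x_{n-1})/(f(x_n) - f(x_{n-1}))

Iteration 1:
  f(1.110000) = 0.340699
  f(1.940000) = -0.037385
  x_2 = 1.940000 - (-0.037385)×(1.940000 - 1.110000)/(-0.037385 - 0.340699)
       = 1.857929
Iteration 2:
  f(1.940000) = -0.037385
  f(1.857929) = 0.030095
  x_3 = 1.857929 - 0.030095×(1.857929 - 1.940000)/(0.030095 - (-0.037385))
       = 1.894532
Iteration 3:
  f(1.857929) = 0.030095
  f(1.894532) = 0.000788
  x_4 = 1.894532 - 0.000788×(1.894532 - 1.857929)/(0.000788 - 0.030095)
       = 1.895516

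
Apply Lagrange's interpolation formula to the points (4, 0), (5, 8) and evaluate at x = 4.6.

Lagrange interpolation formula:
P(x) = Σ yᵢ × Lᵢ(x)
where Lᵢ(x) = Π_{j≠i} (x - xⱼ)/(xᵢ - xⱼ)

L_0(4.6) = (4.6 - 5)/(4 - 5) = 0.400000
L_1(4.6) = (4.6 - 4)/(5 - 4) = 0.600000

P(4.6) = 0×L_0(4.6) + 8×L_1(4.6)
P(4.6) = 4.800000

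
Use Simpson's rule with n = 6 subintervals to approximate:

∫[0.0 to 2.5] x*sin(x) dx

f(x) = x*sin(x)
a = 0.0, b = 2.5, n = 6
h = (b - a)/n = 0.416667

Simpson's rule: (h/3)[f(x₀) + 4f(x₁) + 2f(x₂) + ... + f(xₙ)]

x_0 = 0.0000, f(x_0) = 0.000000, coefficient = 1
x_1 = 0.4167, f(x_1) = 0.168631, coefficient = 4
x_2 = 0.8333, f(x_2) = 0.616814, coefficient = 2
x_3 = 1.2500, f(x_3) = 1.186231, coefficient = 4
x_4 = 1.6667, f(x_4) = 1.659013, coefficient = 2
x_5 = 2.0833, f(x_5) = 1.815632, coefficient = 4
x_6 = 2.5000, f(x_6) = 1.496180, coefficient = 1

I ≈ (0.416667/3) × 18.729809 = 2.601362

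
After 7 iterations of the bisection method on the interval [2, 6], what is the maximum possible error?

Bisection error bound: |error| ≤ (b-a)/2^n
|error| ≤ (6 - 2)/2^7 = 4/2^7
|error| ≤ 0.0312500000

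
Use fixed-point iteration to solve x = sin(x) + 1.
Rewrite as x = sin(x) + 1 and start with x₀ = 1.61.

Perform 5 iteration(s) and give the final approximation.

Equation: x = sin(x) + 1
Fixed-point form: x = sin(x) + 1
x₀ = 1.61

x_1 = g(1.610000) = 1.999232
x_2 = g(1.999232) = 1.909617
x_3 = g(1.909617) = 1.943147
x_4 = g(1.943147) = 1.931475
x_5 = g(1.931475) = 1.935658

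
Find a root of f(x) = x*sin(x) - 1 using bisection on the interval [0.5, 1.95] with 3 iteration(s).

f(x) = x*sin(x) - 1
Initial interval: [0.5, 1.95]

Iteration 1:
  c_1 = (0.500000 + 1.950000)/2 = 1.225000
  f(c_1) = f(1.225000) = 0.152487
  f(a) × f(c) < 0, new interval: [0.500000, 1.225000]
Iteration 2:
  c_2 = (0.500000 + 1.225000)/2 = 0.862500
  f(c_2) = f(0.862500) = -0.344956
  f(a) × f(c) ≥ 0, new interval: [0.862500, 1.225000]
Iteration 3:
  c_3 = (0.862500 + 1.225000)/2 = 1.043750
  f(c_3) = f(1.043750) = -0.097891
  f(a) × f(c) ≥ 0, new interval: [1.043750, 1.225000]

After 3 iteration(s), the approximation is c_3 = 1.043750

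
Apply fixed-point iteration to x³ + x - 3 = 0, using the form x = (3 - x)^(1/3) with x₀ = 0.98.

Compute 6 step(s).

Equation: x³ + x - 3 = 0
Fixed-point form: x = (3 - x)^(1/3)
x₀ = 0.98

x_1 = g(0.980000) = 1.264107
x_2 = g(1.264107) = 1.201824
x_3 = g(1.201824) = 1.216029
x_4 = g(1.216029) = 1.212819
x_5 = g(1.212819) = 1.213546
x_6 = g(1.213546) = 1.213381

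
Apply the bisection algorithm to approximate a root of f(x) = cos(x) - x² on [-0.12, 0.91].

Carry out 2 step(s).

f(x) = cos(x) - x²
Initial interval: [-0.12, 0.91]

Iteration 1:
  c_1 = (-0.120000 + 0.910000)/2 = 0.395000
  f(c_1) = f(0.395000) = 0.766972
  f(a) × f(c) ≥ 0, new interval: [0.395000, 0.910000]
Iteration 2:
  c_2 = (0.395000 + 0.910000)/2 = 0.652500
  f(c_2) = f(0.652500) = 0.368812
  f(a) × f(c) ≥ 0, new interval: [0.652500, 0.910000]

After 2 iteration(s), the approximation is c_2 = 0.652500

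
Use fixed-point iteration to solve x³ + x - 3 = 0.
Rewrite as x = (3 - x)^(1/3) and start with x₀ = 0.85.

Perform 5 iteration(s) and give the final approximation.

Equation: x³ + x - 3 = 0
Fixed-point form: x = (3 - x)^(1/3)
x₀ = 0.85

x_1 = g(0.850000) = 1.290663
x_2 = g(1.290663) = 1.195664
x_3 = g(1.195664) = 1.217416
x_4 = g(1.217416) = 1.212504
x_5 = g(1.212504) = 1.213617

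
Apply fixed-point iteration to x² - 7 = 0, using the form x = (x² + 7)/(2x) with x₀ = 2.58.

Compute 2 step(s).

Equation: x² - 7 = 0
Fixed-point form: x = (x² + 7)/(2x)
x₀ = 2.58

x_1 = g(2.580000) = 2.646589
x_2 = g(2.646589) = 2.645751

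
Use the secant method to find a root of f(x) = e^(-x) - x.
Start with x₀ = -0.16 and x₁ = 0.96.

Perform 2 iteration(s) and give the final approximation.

f(x) = e^(-x) - x
x₀ = -0.16, x₁ = 0.96

Secant formula: x_{n+1} = x_n - f(x_n)(x_n - x_{n-1})/(f(x_n) - f(x_{n-1}))

Iteration 1:
  f(-0.160000) = 1.333511
  f(0.960000) = -0.577107
  x_2 = 0.960000 - (-0.577107)×(0.960000 - (-0.160000))/(-0.577107 - 1.333511)
       = 0.621701
Iteration 2:
  f(0.960000) = -0.577107
  f(0.621701) = -0.084671
  x_3 = 0.621701 - (-0.084671)×(0.621701 - 0.960000)/(-0.084671 - (-0.577107))
       = 0.563533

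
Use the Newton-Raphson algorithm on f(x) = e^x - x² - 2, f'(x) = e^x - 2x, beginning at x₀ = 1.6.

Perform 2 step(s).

f(x) = e^x - x² - 2
f'(x) = e^x - 2x
x₀ = 1.6

Newton-Raphson formula: x_{n+1} = x_n - f(x_n)/f'(x_n)

Iteration 1:
  f(1.600000) = 0.393032
  f'(1.600000) = 1.753032
  x_1 = 1.600000 - 0.393032/1.753032 = 1.375799
Iteration 2:
  f(1.375799) = 0.065415
  f'(1.375799) = 1.206639
  x_2 = 1.375799 - 0.065415/1.206639 = 1.321586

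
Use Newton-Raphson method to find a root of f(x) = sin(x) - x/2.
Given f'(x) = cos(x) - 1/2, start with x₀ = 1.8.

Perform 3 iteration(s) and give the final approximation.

f(x) = sin(x) - x/2
f'(x) = cos(x) - 1/2
x₀ = 1.8

Newton-Raphson formula: x_{n+1} = x_n - f(x_n)/f'(x_n)

Iteration 1:
  f(1.800000) = 0.073848
  f'(1.800000) = -0.727202
  x_1 = 1.800000 - 0.073848/(-0.727202) = 1.901550
Iteration 2:
  f(1.901550) = -0.004977
  f'(1.901550) = -0.824756
  x_2 = 1.901550 - (-0.004977)/(-0.824756) = 1.895515
Iteration 3:
  f(1.895515) = -0.000017
  f'(1.895515) = -0.819042
  x_3 = 1.895515 - (-0.000017)/(-0.819042) = 1.895494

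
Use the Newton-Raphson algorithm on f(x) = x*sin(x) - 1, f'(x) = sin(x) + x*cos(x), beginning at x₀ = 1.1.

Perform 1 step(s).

f(x) = x*sin(x) - 1
f'(x) = sin(x) + x*cos(x)
x₀ = 1.1

Newton-Raphson formula: x_{n+1} = x_n - f(x_n)/f'(x_n)

Iteration 1:
  f(1.100000) = -0.019672
  f'(1.100000) = 1.390163
  x_1 = 1.100000 - (-0.019672)/1.390163 = 1.114151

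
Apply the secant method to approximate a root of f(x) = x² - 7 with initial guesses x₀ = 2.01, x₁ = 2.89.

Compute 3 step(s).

f(x) = x² - 7
x₀ = 2.01, x₁ = 2.89

Secant formula: x_{n+1} = x_n - f(x_n)(x_n - x_{n-1})/(f(x_n) - f(x_{n-1}))

Iteration 1:
  f(2.010000) = -2.959900
  f(2.890000) = 1.352100
  x_2 = 2.890000 - 1.352100×(2.890000 - 2.010000)/(1.352100 - (-2.959900))
       = 2.614061
Iteration 2:
  f(2.890000) = 1.352100
  f(2.614061) = -0.166684
  x_3 = 2.614061 - (-0.166684)×(2.614061 - 2.890000)/(-0.166684 - 1.352100)
       = 2.644345
Iteration 3:
  f(2.614061) = -0.166684
  f(2.644345) = -0.007439
  x_4 = 2.644345 - (-0.007439)×(2.644345 - 2.614061)/(-0.007439 - (-0.166684))
       = 2.645760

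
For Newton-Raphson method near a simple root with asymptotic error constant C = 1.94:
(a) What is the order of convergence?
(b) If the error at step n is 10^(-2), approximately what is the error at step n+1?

(a) Newton-Raphson has quadratic (order 2) convergence near simple roots.
    This means |e_{n+1}| ≈ C|e_n|².

(b) With |e_n| = 10^(-2) and C = 1.94:
    |e_{n+1}| ≈ 1.94 × (10^(-2))² = 1.94 × 10^(-4)

(a) 2 (quadratic); (b) |e_{n+1}| ≈ 1.940e-04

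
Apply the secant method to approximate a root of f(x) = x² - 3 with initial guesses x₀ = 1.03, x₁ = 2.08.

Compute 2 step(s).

f(x) = x² - 3
x₀ = 1.03, x₁ = 2.08

Secant formula: x_{n+1} = x_n - f(x_n)(x_n - x_{n-1})/(f(x_n) - f(x_{n-1}))

Iteration 1:
  f(1.030000) = -1.939100
  f(2.080000) = 1.326400
  x_2 = 2.080000 - 1.326400×(2.080000 - 1.030000)/(1.326400 - (-1.939100))
       = 1.653505
Iteration 2:
  f(2.080000) = 1.326400
  f(1.653505) = -0.265922
  x_3 = 1.653505 - (-0.265922)×(1.653505 - 2.080000)/(-0.265922 - 1.326400)
       = 1.724731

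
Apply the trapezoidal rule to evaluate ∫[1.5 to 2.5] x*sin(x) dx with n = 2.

f(x) = x*sin(x)
a = 1.5, b = 2.5, n = 2
h = (b - a)/n = 0.500000

Trapezoidal rule: (h/2)[f(x₀) + 2f(x₁) + 2f(x₂) + ... + f(xₙ)]

x_0 = 1.5000, f(x_0) = 1.496242, coefficient = 1
x_1 = 2.0000, f(x_1) = 1.818595, coefficient = 2
x_2 = 2.5000, f(x_2) = 1.496180, coefficient = 1

I ≈ (0.500000/2) × 6.629613 = 1.657403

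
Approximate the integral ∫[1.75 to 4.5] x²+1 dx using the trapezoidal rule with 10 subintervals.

f(x) = x²+1
a = 1.75, b = 4.5, n = 10
h = (b - a)/n = 0.275000

Trapezoidal rule: (h/2)[f(x₀) + 2f(x₁) + 2f(x₂) + ... + f(xₙ)]

x_0 = 1.7500, f(x_0) = 4.062500, coefficient = 1
x_1 = 2.0250, f(x_1) = 5.100625, coefficient = 2
x_2 = 2.3000, f(x_2) = 6.290000, coefficient = 2
x_3 = 2.5750, f(x_3) = 7.630625, coefficient = 2
x_4 = 2.8500, f(x_4) = 9.122500, coefficient = 2
x_5 = 3.1250, f(x_5) = 10.765625, coefficient = 2
x_6 = 3.4000, f(x_6) = 12.560000, coefficient = 2
x_7 = 3.6750, f(x_7) = 14.505625, coefficient = 2
x_8 = 3.9500, f(x_8) = 16.602500, coefficient = 2
x_9 = 4.2250, f(x_9) = 18.850625, coefficient = 2
x_10 = 4.5000, f(x_10) = 21.250000, coefficient = 1

I ≈ (0.275000/2) × 228.168750 = 31.373203
Exact value: 31.338542
Error: 0.034661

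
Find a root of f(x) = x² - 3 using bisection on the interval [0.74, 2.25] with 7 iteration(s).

f(x) = x² - 3
Initial interval: [0.74, 2.25]

Iteration 1:
  c_1 = (0.740000 + 2.250000)/2 = 1.495000
  f(c_1) = f(1.495000) = -0.764975
  f(a) × f(c) ≥ 0, new interval: [1.495000, 2.250000]
Iteration 2:
  c_2 = (1.495000 + 2.250000)/2 = 1.872500
  f(c_2) = f(1.872500) = 0.506256
  f(a) × f(c) < 0, new interval: [1.495000, 1.872500]
Iteration 3:
  c_3 = (1.495000 + 1.872500)/2 = 1.683750
  f(c_3) = f(1.683750) = -0.164986
  f(a) × f(c) ≥ 0, new interval: [1.683750, 1.872500]
Iteration 4:
  c_4 = (1.683750 + 1.872500)/2 = 1.778125
  f(c_4) = f(1.778125) = 0.161729
  f(a) × f(c) < 0, new interval: [1.683750, 1.778125]
Iteration 5:
  c_5 = (1.683750 + 1.778125)/2 = 1.730938
  f(c_5) = f(1.730938) = -0.003855
  f(a) × f(c) ≥ 0, new interval: [1.730938, 1.778125]
Iteration 6:
  c_6 = (1.730938 + 1.778125)/2 = 1.754531
  f(c_6) = f(1.754531) = 0.078380
  f(a) × f(c) < 0, new interval: [1.730938, 1.754531]
Iteration 7:
  c_7 = (1.730938 + 1.754531)/2 = 1.742734
  f(c_7) = f(1.742734) = 0.037123
  f(a) × f(c) < 0, new interval: [1.730938, 1.742734]

After 7 iteration(s), the approximation is c_7 = 1.742734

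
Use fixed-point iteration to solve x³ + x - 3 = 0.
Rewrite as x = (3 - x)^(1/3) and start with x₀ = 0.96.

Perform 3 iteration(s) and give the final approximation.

Equation: x³ + x - 3 = 0
Fixed-point form: x = (3 - x)^(1/3)
x₀ = 0.96

x_1 = g(0.960000) = 1.268265
x_2 = g(1.268265) = 1.200864
x_3 = g(1.200864) = 1.216246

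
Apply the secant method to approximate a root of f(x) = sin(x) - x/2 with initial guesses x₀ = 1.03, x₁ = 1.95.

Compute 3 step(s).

f(x) = sin(x) - x/2
x₀ = 1.03, x₁ = 1.95

Secant formula: x_{n+1} = x_n - f(x_n)(x_n - x_{n-1})/(f(x_n) - f(x_{n-1}))

Iteration 1:
  f(1.030000) = 0.342299
  f(1.950000) = -0.046040
  x_2 = 1.950000 - (-0.046040)×(1.950000 - 1.030000)/(-0.046040 - 0.342299)
       = 1.840928
Iteration 2:
  f(1.950000) = -0.046040
  f(1.840928) = 0.043272
  x_3 = 1.840928 - 0.043272×(1.840928 - 1.950000)/(0.043272 - (-0.046040))
       = 1.893773
Iteration 3:
  f(1.840928) = 0.043272
  f(1.893773) = 0.001408
  x_4 = 1.893773 - 0.001408×(1.893773 - 1.840928)/(0.001408 - 0.043272)
       = 1.895551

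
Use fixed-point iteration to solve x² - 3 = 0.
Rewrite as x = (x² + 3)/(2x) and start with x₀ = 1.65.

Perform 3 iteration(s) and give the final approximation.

Equation: x² - 3 = 0
Fixed-point form: x = (x² + 3)/(2x)
x₀ = 1.65

x_1 = g(1.650000) = 1.734091
x_2 = g(1.734091) = 1.732052
x_3 = g(1.732052) = 1.732051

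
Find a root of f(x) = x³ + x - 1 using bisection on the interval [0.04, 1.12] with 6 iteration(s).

f(x) = x³ + x - 1
Initial interval: [0.04, 1.12]

Iteration 1:
  c_1 = (0.040000 + 1.120000)/2 = 0.580000
  f(c_1) = f(0.580000) = -0.224888
  f(a) × f(c) ≥ 0, new interval: [0.580000, 1.120000]
Iteration 2:
  c_2 = (0.580000 + 1.120000)/2 = 0.850000
  f(c_2) = f(0.850000) = 0.464125
  f(a) × f(c) < 0, new interval: [0.580000, 0.850000]
Iteration 3:
  c_3 = (0.580000 + 0.850000)/2 = 0.715000
  f(c_3) = f(0.715000) = 0.080526
  f(a) × f(c) < 0, new interval: [0.580000, 0.715000]
Iteration 4:
  c_4 = (0.580000 + 0.715000)/2 = 0.647500
  f(c_4) = f(0.647500) = -0.081032
  f(a) × f(c) ≥ 0, new interval: [0.647500, 0.715000]
Iteration 5:
  c_5 = (0.647500 + 0.715000)/2 = 0.681250
  f(c_5) = f(0.681250) = -0.002581
  f(a) × f(c) ≥ 0, new interval: [0.681250, 0.715000]
Iteration 6:
  c_6 = (0.681250 + 0.715000)/2 = 0.698125
  f(c_6) = f(0.698125) = 0.038376
  f(a) × f(c) < 0, new interval: [0.681250, 0.698125]

After 6 iteration(s), the approximation is c_6 = 0.698125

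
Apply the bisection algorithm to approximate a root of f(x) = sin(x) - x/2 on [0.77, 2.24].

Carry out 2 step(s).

f(x) = sin(x) - x/2
Initial interval: [0.77, 2.24]

Iteration 1:
  c_1 = (0.770000 + 2.240000)/2 = 1.505000
  f(c_1) = f(1.505000) = 0.245336
  f(a) × f(c) ≥ 0, new interval: [1.505000, 2.240000]
Iteration 2:
  c_2 = (1.505000 + 2.240000)/2 = 1.872500
  f(c_2) = f(1.872500) = 0.018582
  f(a) × f(c) ≥ 0, new interval: [1.872500, 2.240000]

After 2 iteration(s), the approximation is c_2 = 1.872500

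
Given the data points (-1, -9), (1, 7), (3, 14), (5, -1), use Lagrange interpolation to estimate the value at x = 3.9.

Lagrange interpolation formula:
P(x) = Σ yᵢ × Lᵢ(x)
where Lᵢ(x) = Π_{j≠i} (x - xⱼ)/(xᵢ - xⱼ)

L_0(3.9) = (3.9 - 1)/(-1 - 1) × (3.9 - 3)/(-1 - 3) × (3.9 - 5)/(-1 - 5) = 0.059813
L_1(3.9) = (3.9 - (-1))/(1 - (-1)) × (3.9 - 3)/(1 - 3) × (3.9 - 5)/(1 - 5) = -0.303188
L_2(3.9) = (3.9 - (-1))/(3 - (-1)) × (3.9 - 1)/(3 - 1) × (3.9 - 5)/(3 - 5) = 0.976938
L_3(3.9) = (3.9 - (-1))/(5 - (-1)) × (3.9 - 1)/(5 - 1) × (3.9 - 3)/(5 - 3) = 0.266437

P(3.9) = (-9)×L_0(3.9) + 7×L_1(3.9) + 14×L_2(3.9) + (-1)×L_3(3.9)
P(3.9) = 10.750063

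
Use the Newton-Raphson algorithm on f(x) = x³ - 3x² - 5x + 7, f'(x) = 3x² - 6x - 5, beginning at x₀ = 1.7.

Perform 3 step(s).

f(x) = x³ - 3x² - 5x + 7
f'(x) = 3x² - 6x - 5
x₀ = 1.7

Newton-Raphson formula: x_{n+1} = x_n - f(x_n)/f'(x_n)

Iteration 1:
  f(1.700000) = -5.257000
  f'(1.700000) = -6.530000
  x_1 = 1.700000 - (-5.257000)/(-6.530000) = 0.894946
Iteration 2:
  f(0.894946) = 0.839269
  f'(0.894946) = -7.966891
  x_2 = 0.894946 - 0.839269/(-7.966891) = 1.000291
Iteration 3:
  f(1.000291) = -0.002328
  f'(1.000291) = -8.000000
  x_3 = 1.000291 - (-0.002328)/(-8.000000) = 1.000000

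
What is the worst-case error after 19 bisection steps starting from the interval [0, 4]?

Bisection error bound: |error| ≤ (b-a)/2^n
|error| ≤ (4 - 0)/2^19 = 4/2^19
|error| ≤ 0.0000076294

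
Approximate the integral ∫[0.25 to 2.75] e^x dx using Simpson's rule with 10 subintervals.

f(x) = e^x
a = 0.25, b = 2.75, n = 10
h = (b - a)/n = 0.250000

Simpson's rule: (h/3)[f(x₀) + 4f(x₁) + 2f(x₂) + ... + f(xₙ)]

x_0 = 0.2500, f(x_0) = 1.284025, coefficient = 1
x_1 = 0.5000, f(x_1) = 1.648721, coefficient = 4
x_2 = 0.7500, f(x_2) = 2.117000, coefficient = 2
x_3 = 1.0000, f(x_3) = 2.718282, coefficient = 4
x_4 = 1.2500, f(x_4) = 3.490343, coefficient = 2
x_5 = 1.5000, f(x_5) = 4.481689, coefficient = 4
x_6 = 1.7500, f(x_6) = 5.754603, coefficient = 2
x_7 = 2.0000, f(x_7) = 7.389056, coefficient = 4
x_8 = 2.2500, f(x_8) = 9.487736, coefficient = 2
x_9 = 2.5000, f(x_9) = 12.182494, coefficient = 4
x_10 = 2.7500, f(x_10) = 15.642632, coefficient = 1

I ≈ (0.250000/3) × 172.306989 = 14.358916
Exact value: 14.358606
Error: 0.000309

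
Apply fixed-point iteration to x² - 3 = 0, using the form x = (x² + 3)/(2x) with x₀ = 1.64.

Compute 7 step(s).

Equation: x² - 3 = 0
Fixed-point form: x = (x² + 3)/(2x)
x₀ = 1.64

x_1 = g(1.640000) = 1.734634
x_2 = g(1.734634) = 1.732053
x_3 = g(1.732053) = 1.732051
x_4 = g(1.732051) = 1.732051
x_5 = g(1.732051) = 1.732051
x_6 = g(1.732051) = 1.732051
x_7 = g(1.732051) = 1.732051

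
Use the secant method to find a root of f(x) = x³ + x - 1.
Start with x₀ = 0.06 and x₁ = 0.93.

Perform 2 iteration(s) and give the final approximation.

f(x) = x³ + x - 1
x₀ = 0.06, x₁ = 0.93

Secant formula: x_{n+1} = x_n - f(x_n)(x_n - x_{n-1})/(f(x_n) - f(x_{n-1}))

Iteration 1:
  f(0.060000) = -0.939784
  f(0.930000) = 0.734357
  x_2 = 0.930000 - 0.734357×(0.930000 - 0.060000)/(0.734357 - (-0.939784))
       = 0.548377
Iteration 2:
  f(0.930000) = 0.734357
  f(0.548377) = -0.286716
  x_3 = 0.548377 - (-0.286716)×(0.548377 - 0.930000)/(-0.286716 - 0.734357)
       = 0.655536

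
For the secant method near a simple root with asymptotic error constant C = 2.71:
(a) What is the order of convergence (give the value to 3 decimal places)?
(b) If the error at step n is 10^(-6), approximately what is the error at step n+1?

(a) Secant method has superlinear convergence with order φ = (1+√5)/2 ≈ 1.618.
    This means |e_{n+1}| ≈ C|e_n|^1.618.

(b) With |e_n| = 10^(-6) and C = 2.71:
    |e_{n+1}| ≈ 2.71 × (10^(-6))^1.618 = 2.71 × 10^(-9.71)

(a) ≈ 1.618 (golden ratio); (b) |e_{n+1}| ≈ 5.306e-10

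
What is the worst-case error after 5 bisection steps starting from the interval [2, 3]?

Bisection error bound: |error| ≤ (b-a)/2^n
|error| ≤ (3 - 2)/2^5 = 1/2^5
|error| ≤ 0.0312500000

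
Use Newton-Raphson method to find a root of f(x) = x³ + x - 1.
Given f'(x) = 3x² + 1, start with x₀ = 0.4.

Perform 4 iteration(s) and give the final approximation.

f(x) = x³ + x - 1
f'(x) = 3x² + 1
x₀ = 0.4

Newton-Raphson formula: x_{n+1} = x_n - f(x_n)/f'(x_n)

Iteration 1:
  f(0.400000) = -0.536000
  f'(0.400000) = 1.480000
  x_1 = 0.400000 - (-0.536000)/1.480000 = 0.762162
Iteration 2:
  f(0.762162) = 0.204895
  f'(0.762162) = 2.742673
  x_2 = 0.762162 - 0.204895/2.742673 = 0.687456
Iteration 3:
  f(0.687456) = 0.012344
  f'(0.687456) = 2.417786
  x_3 = 0.687456 - 0.012344/2.417786 = 0.682350
Iteration 4:
  f(0.682350) = 0.000054
  f'(0.682350) = 2.396805
  x_4 = 0.682350 - 0.000054/2.396805 = 0.682328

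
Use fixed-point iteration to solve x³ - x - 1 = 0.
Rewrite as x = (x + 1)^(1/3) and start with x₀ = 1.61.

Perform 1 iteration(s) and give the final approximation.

Equation: x³ - x - 1 = 0
Fixed-point form: x = (x + 1)^(1/3)
x₀ = 1.61

x_1 = g(1.610000) = 1.376830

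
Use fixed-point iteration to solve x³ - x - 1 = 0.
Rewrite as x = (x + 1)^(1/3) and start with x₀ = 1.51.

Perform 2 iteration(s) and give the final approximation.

Equation: x³ - x - 1 = 0
Fixed-point form: x = (x + 1)^(1/3)
x₀ = 1.51

x_1 = g(1.510000) = 1.359016
x_2 = g(1.359016) = 1.331201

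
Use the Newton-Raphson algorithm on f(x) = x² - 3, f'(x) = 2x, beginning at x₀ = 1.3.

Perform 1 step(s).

f(x) = x² - 3
f'(x) = 2x
x₀ = 1.3

Newton-Raphson formula: x_{n+1} = x_n - f(x_n)/f'(x_n)

Iteration 1:
  f(1.300000) = -1.310000
  f'(1.300000) = 2.600000
  x_1 = 1.300000 - (-1.310000)/2.600000 = 1.803846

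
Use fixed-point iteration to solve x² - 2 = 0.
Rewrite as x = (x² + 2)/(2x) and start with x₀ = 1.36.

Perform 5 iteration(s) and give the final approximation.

Equation: x² - 2 = 0
Fixed-point form: x = (x² + 2)/(2x)
x₀ = 1.36

x_1 = g(1.360000) = 1.415294
x_2 = g(1.415294) = 1.414214
x_3 = g(1.414214) = 1.414214
x_4 = g(1.414214) = 1.414214
x_5 = g(1.414214) = 1.414214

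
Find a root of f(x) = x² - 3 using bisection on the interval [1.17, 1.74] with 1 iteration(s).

f(x) = x² - 3
Initial interval: [1.17, 1.74]

Iteration 1:
  c_1 = (1.170000 + 1.740000)/2 = 1.455000
  f(c_1) = f(1.455000) = -0.882975
  f(a) × f(c) ≥ 0, new interval: [1.455000, 1.740000]

After 1 iteration(s), the approximation is c_1 = 1.455000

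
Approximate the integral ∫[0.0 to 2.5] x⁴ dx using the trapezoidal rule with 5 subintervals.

f(x) = x⁴
a = 0.0, b = 2.5, n = 5
h = (b - a)/n = 0.500000

Trapezoidal rule: (h/2)[f(x₀) + 2f(x₁) + 2f(x₂) + ... + f(xₙ)]

x_0 = 0.0000, f(x_0) = 0.000000, coefficient = 1
x_1 = 0.5000, f(x_1) = 0.062500, coefficient = 2
x_2 = 1.0000, f(x_2) = 1.000000, coefficient = 2
x_3 = 1.5000, f(x_3) = 5.062500, coefficient = 2
x_4 = 2.0000, f(x_4) = 16.000000, coefficient = 2
x_5 = 2.5000, f(x_5) = 39.062500, coefficient = 1

I ≈ (0.500000/2) × 83.312500 = 20.828125
Exact value: 19.531250
Error: 1.296875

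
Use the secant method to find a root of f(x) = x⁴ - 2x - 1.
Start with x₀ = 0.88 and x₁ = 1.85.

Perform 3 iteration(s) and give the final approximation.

f(x) = x⁴ - 2x - 1
x₀ = 0.88, x₁ = 1.85

Secant formula: x_{n+1} = x_n - f(x_n)(x_n - x_{n-1})/(f(x_n) - f(x_{n-1}))

Iteration 1:
  f(0.880000) = -2.160305
  f(1.850000) = 7.013506
  x_2 = 1.850000 - 7.013506×(1.850000 - 0.880000)/(7.013506 - (-2.160305))
       = 1.108421
Iteration 2:
  f(1.850000) = 7.013506
  f(1.108421) = -1.707389
  x_3 = 1.108421 - (-1.707389)×(1.108421 - 1.850000)/(-1.707389 - 7.013506)
       = 1.253609
Iteration 3:
  f(1.108421) = -1.707389
  f(1.253609) = -1.037495
  x_4 = 1.253609 - (-1.037495)×(1.253609 - 1.108421)/(-1.037495 - (-1.707389))
       = 1.478467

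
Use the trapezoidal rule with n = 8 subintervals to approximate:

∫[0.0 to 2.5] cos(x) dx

f(x) = cos(x)
a = 0.0, b = 2.5, n = 8
h = (b - a)/n = 0.312500

Trapezoidal rule: (h/2)[f(x₀) + 2f(x₁) + 2f(x₂) + ... + f(xₙ)]

x_0 = 0.0000, f(x_0) = 1.000000, coefficient = 1
x_1 = 0.3125, f(x_1) = 0.951568, coefficient = 2
x_2 = 0.6250, f(x_2) = 0.810963, coefficient = 2
x_3 = 0.9375, f(x_3) = 0.591805, coefficient = 2
x_4 = 1.2500, f(x_4) = 0.315322, coefficient = 2
x_5 = 1.5625, f(x_5) = 0.008296, coefficient = 2
x_6 = 1.8750, f(x_6) = -0.299534, coefficient = 2
x_7 = 2.1875, f(x_7) = -0.578349, coefficient = 2
x_8 = 2.5000, f(x_8) = -0.801144, coefficient = 1

I ≈ (0.312500/2) × 3.799000 = 0.593594
Exact value: 0.598472
Error: 0.004878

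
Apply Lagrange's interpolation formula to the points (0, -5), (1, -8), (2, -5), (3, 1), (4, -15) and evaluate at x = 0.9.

Lagrange interpolation formula:
P(x) = Σ yᵢ × Lᵢ(x)
where Lᵢ(x) = Π_{j≠i} (x - xⱼ)/(xᵢ - xⱼ)

L_0(0.9) = (0.9 - 1)/(0 - 1) × (0.9 - 2)/(0 - 2) × (0.9 - 3)/(0 - 3) × (0.9 - 4)/(0 - 4) = 0.029837
L_1(0.9) = (0.9 - 0)/(1 - 0) × (0.9 - 2)/(1 - 2) × (0.9 - 3)/(1 - 3) × (0.9 - 4)/(1 - 4) = 1.074150
L_2(0.9) = (0.9 - 0)/(2 - 0) × (0.9 - 1)/(2 - 1) × (0.9 - 3)/(2 - 3) × (0.9 - 4)/(2 - 4) = -0.146475
L_3(0.9) = (0.9 - 0)/(3 - 0) × (0.9 - 1)/(3 - 1) × (0.9 - 2)/(3 - 2) × (0.9 - 4)/(3 - 4) = 0.051150
L_4(0.9) = (0.9 - 0)/(4 - 0) × (0.9 - 1)/(4 - 1) × (0.9 - 2)/(4 - 2) × (0.9 - 3)/(4 - 3) = -0.008662

P(0.9) = (-5)×L_0(0.9) + (-8)×L_1(0.9) + (-5)×L_2(0.9) + 1×L_3(0.9) + (-15)×L_4(0.9)
P(0.9) = -7.828925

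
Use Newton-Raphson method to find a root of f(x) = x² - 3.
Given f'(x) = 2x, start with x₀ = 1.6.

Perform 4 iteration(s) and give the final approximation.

f(x) = x² - 3
f'(x) = 2x
x₀ = 1.6

Newton-Raphson formula: x_{n+1} = x_n - f(x_n)/f'(x_n)

Iteration 1:
  f(1.600000) = -0.440000
  f'(1.600000) = 3.200000
  x_1 = 1.600000 - (-0.440000)/3.200000 = 1.737500
Iteration 2:
  f(1.737500) = 0.018906
  f'(1.737500) = 3.475000
  x_2 = 1.737500 - 0.018906/3.475000 = 1.732059
Iteration 3:
  f(1.732059) = 0.000030
  f'(1.732059) = 3.464119
  x_3 = 1.732059 - 0.000030/3.464119 = 1.732051
Iteration 4:
  f(1.732051) = 0.000000
  f'(1.732051) = 3.464102
  x_4 = 1.732051 - 0.000000/3.464102 = 1.732051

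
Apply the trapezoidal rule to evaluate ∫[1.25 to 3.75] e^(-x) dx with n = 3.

f(x) = e^(-x)
a = 1.25, b = 3.75, n = 3
h = (b - a)/n = 0.833333

Trapezoidal rule: (h/2)[f(x₀) + 2f(x₁) + 2f(x₂) + ... + f(xₙ)]

x_0 = 1.2500, f(x_0) = 0.286505, coefficient = 1
x_1 = 2.0833, f(x_1) = 0.124514, coefficient = 2
x_2 = 2.9167, f(x_2) = 0.054114, coefficient = 2
x_3 = 3.7500, f(x_3) = 0.023518, coefficient = 1

I ≈ (0.833333/2) × 0.667279 = 0.278033
Exact value: 0.262987
Error: 0.015046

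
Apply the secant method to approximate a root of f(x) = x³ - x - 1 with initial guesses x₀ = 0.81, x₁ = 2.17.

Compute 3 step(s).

f(x) = x³ - x - 1
x₀ = 0.81, x₁ = 2.17

Secant formula: x_{n+1} = x_n - f(x_n)(x_n - x_{n-1})/(f(x_n) - f(x_{n-1}))

Iteration 1:
  f(0.810000) = -1.278559
  f(2.170000) = 7.048313
  x_2 = 2.170000 - 7.048313×(2.170000 - 0.810000)/(7.048313 - (-1.278559))
       = 1.018823
Iteration 2:
  f(2.170000) = 7.048313
  f(1.018823) = -0.961285
  x_3 = 1.018823 - (-0.961285)×(1.018823 - 2.170000)/(-0.961285 - 7.048313)
       = 1.156983
Iteration 3:
  f(1.018823) = -0.961285
  f(1.156983) = -0.608234
  x_4 = 1.156983 - (-0.608234)×(1.156983 - 1.018823)/(-0.608234 - (-0.961285))
       = 1.395005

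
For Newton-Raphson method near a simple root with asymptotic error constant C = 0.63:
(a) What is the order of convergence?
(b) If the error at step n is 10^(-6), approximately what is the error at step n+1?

(a) Newton-Raphson has quadratic (order 2) convergence near simple roots.
    This means |e_{n+1}| ≈ C|e_n|².

(b) With |e_n| = 10^(-6) and C = 0.63:
    |e_{n+1}| ≈ 0.63 × (10^(-6))² = 0.63 × 10^(-12)

(a) 2 (quadratic); (b) |e_{n+1}| ≈ 6.300e-13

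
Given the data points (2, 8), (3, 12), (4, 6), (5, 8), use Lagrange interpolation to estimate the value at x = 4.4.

Lagrange interpolation formula:
P(x) = Σ yᵢ × Lᵢ(x)
where Lᵢ(x) = Π_{j≠i} (x - xⱼ)/(xᵢ - xⱼ)

L_0(4.4) = (4.4 - 3)/(2 - 3) × (4.4 - 4)/(2 - 4) × (4.4 - 5)/(2 - 5) = 0.056000
L_1(4.4) = (4.4 - 2)/(3 - 2) × (4.4 - 4)/(3 - 4) × (4.4 - 5)/(3 - 5) = -0.288000
L_2(4.4) = (4.4 - 2)/(4 - 2) × (4.4 - 3)/(4 - 3) × (4.4 - 5)/(4 - 5) = 1.008000
L_3(4.4) = (4.4 - 2)/(5 - 2) × (4.4 - 3)/(5 - 3) × (4.4 - 4)/(5 - 4) = 0.224000

P(4.4) = 8×L_0(4.4) + 12×L_1(4.4) + 6×L_2(4.4) + 8×L_3(4.4)
P(4.4) = 4.832000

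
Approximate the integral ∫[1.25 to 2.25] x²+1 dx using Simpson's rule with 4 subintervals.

f(x) = x²+1
a = 1.25, b = 2.25, n = 4
h = (b - a)/n = 0.250000

Simpson's rule: (h/3)[f(x₀) + 4f(x₁) + 2f(x₂) + ... + f(xₙ)]

x_0 = 1.2500, f(x_0) = 2.562500, coefficient = 1
x_1 = 1.5000, f(x_1) = 3.250000, coefficient = 4
x_2 = 1.7500, f(x_2) = 4.062500, coefficient = 2
x_3 = 2.0000, f(x_3) = 5.000000, coefficient = 4
x_4 = 2.2500, f(x_4) = 6.062500, coefficient = 1

I ≈ (0.250000/3) × 49.750000 = 4.145833
Exact value: 4.145833
Error: 0.000000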